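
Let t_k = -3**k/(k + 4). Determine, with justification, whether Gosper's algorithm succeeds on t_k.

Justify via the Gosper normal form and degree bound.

Compute t_(k+1)/t_k: get 3*(k + 4)/(k + 5).
Gosper form: A/B · C(k+1)/C(k) with A=3*k + 12, B=k + 5, C=1.
Need (3*k + 12)·f(k+1) − (k + 4)·f(k) = 1.
deg f ≤ -1 (via 1,1,0).
d = -1 < 0 ⇒ no nonzero polynomial f; not summable.

No — t_k has no hypergeometric antidifference.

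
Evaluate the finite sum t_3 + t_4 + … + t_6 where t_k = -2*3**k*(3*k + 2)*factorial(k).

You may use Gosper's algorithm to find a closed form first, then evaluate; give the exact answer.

Compute t_(k+1)/t_k: get 3*(k + 1)*(3*k + 5)/(3*k + 2).
Take A(k)=3*k + 3, B(k)=1, C(k)=k + 2/3.
f must satisfy (3*k + 3)·f(k+1) − (1)·f(k) = k + 2/3.
From deg A=1, deg B=0, deg C=1: d=0.
Solve for f: f(k) = 1/3 (degree 0 ≤ 0).
Get s_k = R·t_k = -2*3**k*factorial(k) with R(k) = B(k−1)f(k)/C(k) = 1/(3*k + 2).
Verify: -2*3**k*(3*k + 2)*factorial(k) matches t_k.
Evaluate s at k=7 and k=3: -22044960 and -324; difference -22044636.

Σ = -22044636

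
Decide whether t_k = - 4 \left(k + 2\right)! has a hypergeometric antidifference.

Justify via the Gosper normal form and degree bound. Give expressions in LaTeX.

No — key equation has no polynomial f.

t_(k+1)/t_k = k + 3.
Normal form (A,B,C) = (k + 3, 1, 1).
Solve (k + 3)·f(k+1) − (1)·f(k) = 1.
d = -1 from the (1,0,0) case.
Negative degree bound (-1): no f exists, t_k not Gosper-summable.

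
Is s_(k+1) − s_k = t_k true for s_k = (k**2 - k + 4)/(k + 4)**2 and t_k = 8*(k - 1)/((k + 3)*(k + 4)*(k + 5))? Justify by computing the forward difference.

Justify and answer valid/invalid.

s_(k+1) = (-k + (k + 1)**2 + 3)/(k + 5)**2
s_(k+1) − s_k = 3*(3*k**2 + 11*k - 12)/(k**4 + 18*k**3 + 121*k**2 + 360*k + 400)
(s_(k+1) − s_k) − t_k = (k**3 - 4*k**2 - 25*k + 52)/(k**5 + 21*k**4 + 175*k**3 + 723*k**2 + 1480*k + 1200)

Invalid: residual (k**3 - 4*k**2 - 25*k + 52)/(k**5 + 21*k**4 + 175*k**3 + 723*k**2 + 1480*k + 1200) ≠ 0.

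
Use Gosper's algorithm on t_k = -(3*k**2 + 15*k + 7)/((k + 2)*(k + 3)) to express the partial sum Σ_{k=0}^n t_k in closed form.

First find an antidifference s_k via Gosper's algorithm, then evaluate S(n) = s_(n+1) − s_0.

S(n) = (-6*n**2 - 13*n - 7)/(2*(n + 3))

Ratio r(k) = (k + 2)*(15*k + 3*(k + 1)**2 + 22)/((k + 4)*(3*k**2 + 15*k + 7)).
Factor: A=k + 2; B=k + 4; C=k**2 + 5*k + 7/3.
Need (k + 2)·f(k+1) − (k + 3)·f(k) = k**2 + 5*k + 7/3.
Bound: deg f ≤ 2.
A polynomial solution: f(k) = k*(6*k + 1)/6.
Certificate R = B(k−1)f/C = k*(k + 3)*(6*k + 1)/(2*(3*k**2 + 15*k + 7)) gives s_k = k*(-6*k - 1)/(2*(k + 2)).
Check: Δs_k = (-3*k**2 - 15*k - 7)/(k**2 + 5*k + 6). ✓
Evaluate: s_(n+1) = (-6*n**2 - 13*n - 7)/(2*(n + 3)); subtract s_(0) = 0 ⇒ S(n) = (-6*n**2 - 13*n - 7)/(2*(n + 3)).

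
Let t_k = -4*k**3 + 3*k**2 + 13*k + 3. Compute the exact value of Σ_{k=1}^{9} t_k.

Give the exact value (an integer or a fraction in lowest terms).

Step 1: r(k) = (4*k**3 + 9*k**2 - 7*k - 15)/(4*k**3 - 3*k**2 - 13*k - 3).
So A=1 and B=1, with C=k**3 - 3*k**2/4 - 13*k/4 - 3/4.
Key eq: (1)·f(k+1) = (1)·f(k) + (k**3 - 3*k**2/4 - 13*k/4 - 3/4).
d = 4 from the (0,0,3) case.
Match coefficients ⇒ f(k) = k*(k**3 - 3*k**2 - 4*k + 3)/4.
Get s_k = R·t_k = k*(-k**3 + 3*k**2 + 4*k - 3) with R(k) = B(k−1)f(k)/C(k) = k*(k**3 - 3*k**2 - 4*k + 3)/((4*k + 1)*(k**2 - k - 3)).
Δs = -4*k**3 + 3*k**2 + 13*k + 3, as required.
Telescoping: Σ = s_(10) − s_(1) = -6630 − (3) = -6633.

Σ = -6633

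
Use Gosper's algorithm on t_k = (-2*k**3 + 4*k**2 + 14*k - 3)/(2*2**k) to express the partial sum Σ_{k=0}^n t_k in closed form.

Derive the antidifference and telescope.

t_(k+1)/t_k = (k**3 + k**2 - 8*k - 13/2)/(2*k**3 - 4*k**2 - 14*k + 3).
Factor: A=1/2; B=1; C=k**3 - 2*k**2 - 7*k + 3/2.
Key eq: (1/2)·f(k+1) = (1)·f(k) + (k**3 - 2*k**2 - 7*k + 3/2).
From deg A=0, deg B=0, deg C=3: d=3.
Coefficient equations give f(k) = -2*k**3 - 2*k**2 + 4*k - 3.
So s_k = (B(k−1)f/C)·t_k = (-2*(2*k**3 + 2*k**2 - 4*k + 3)/(2*k**3 - 4*k**2 - 14*k + 3))·t_k = (2*k**3 + 2*k**2 - 4*k + 3)/2**k.
s_(k+1) − s_k = (-2*k**3 + 4*k**2 + 14*k - 3)/(2*2**k) = t_k.
Σ_(k=0)^n t_k = s_(n+1) − s_(0) = (2**(-n - 1)*(2*n**3 + 8*n**2 + 6*n + 3)) − (3), i.e. (-6*2**n + 2*n**3 + 8*n**2 + 6*n + 3)/(2*2**n).

S(n) = (-6*2**n + 2*n**3 + 8*n**2 + 6*n + 3)/(2*2**n)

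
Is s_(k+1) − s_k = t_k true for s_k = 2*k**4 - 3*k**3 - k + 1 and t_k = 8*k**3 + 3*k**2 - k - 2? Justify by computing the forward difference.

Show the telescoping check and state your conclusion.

valid (s_(k+1) − s_k reduces to t_k)

s_(k+1) = -k + 2*(k + 1)**4 - 3*(k + 1)**3
s_(k+1) − s_k = 8*k**3 + 3*k**2 - k - 2
(s_(k+1) − s_k) − t_k = 0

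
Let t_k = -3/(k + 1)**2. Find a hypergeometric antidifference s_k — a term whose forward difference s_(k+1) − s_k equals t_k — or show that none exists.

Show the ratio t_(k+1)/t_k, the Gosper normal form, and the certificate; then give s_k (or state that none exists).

The ratio is (k + 1)**2/(k + 2)**2.
Normal form (A,B,C) = (k**2 + 2*k + 1, k**2 + 4*k + 4, 1).
Key eq: (k**2 + 2*k + 1)·f(k+1) = (k**2 + 2*k + 1)·f(k) + (1).
Degrees (2,2,0) ⇒ d ≤ 0.
Write f(k) = c0. Then LHS − RHS = -1, requiring -1 = 0: contradictory. No certificate.

no hypergeometric antidifference exists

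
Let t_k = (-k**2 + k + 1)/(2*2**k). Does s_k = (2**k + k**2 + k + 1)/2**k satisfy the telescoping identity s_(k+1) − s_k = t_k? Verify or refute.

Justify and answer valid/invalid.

valid (s_(k+1) − s_k reduces to t_k)

s_(k+1) = (2*2**k + k + (k + 1)**2 + 2)/(2*2**k)
s_(k+1) − s_k = (-k**2 + k + 1)/(2*2**k)
(s_(k+1) − s_k) − t_k = 0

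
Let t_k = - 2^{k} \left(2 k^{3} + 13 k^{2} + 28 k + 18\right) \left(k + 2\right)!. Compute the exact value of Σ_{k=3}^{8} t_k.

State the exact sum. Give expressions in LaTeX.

r(k) = 2*(2*k**4 + 25*k**3 + 117*k**2 + 241*k + 183)/(2*k**3 + 13*k**2 + 28*k + 18) after simplifying.
A = 2*k + 6, B = 1, C = k**3 + 13*k**2/2 + 14*k + 9.
f must satisfy (2*k + 6)·f(k+1) − (1)·f(k) = k**3 + 13*k**2/2 + 14*k + 9.
deg f ≤ 2 (via 1,0,3).
Solving with deg f ≤ 2: f(k) = k*(k + 2)/2.
So s_k = (B(k−1)f/C)·t_k = (k*(k + 2)/(2*k**3 + 13*k**2 + 28*k + 18))·t_k = -2**k*k*(k + 2)*factorial(k + 2).
Verify: -2**k*(2*k**3 + 13*k**2 + 28*k + 18)*factorial(k + 2) matches t_k.
Sum = s_(9) − s_(3); s_(9) = -2023302758400, s_(3) = -14400 ⇒ -2023302744000.

Σ = -2023302744000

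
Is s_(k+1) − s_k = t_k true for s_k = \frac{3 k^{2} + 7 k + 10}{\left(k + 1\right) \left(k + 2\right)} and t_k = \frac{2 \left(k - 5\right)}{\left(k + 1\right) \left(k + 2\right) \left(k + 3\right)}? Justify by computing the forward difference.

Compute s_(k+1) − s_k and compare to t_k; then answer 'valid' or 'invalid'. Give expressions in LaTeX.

s_(k+1) = (7*k + 3*(k + 1)**2 + 17)/((k + 2)*(k + 3))
s_(k+1) − s_k = 2*(k - 5)/(k**3 + 6*k**2 + 11*k + 6)
(s_(k+1) − s_k) − t_k = 0

Valid — Δs_k = t_k.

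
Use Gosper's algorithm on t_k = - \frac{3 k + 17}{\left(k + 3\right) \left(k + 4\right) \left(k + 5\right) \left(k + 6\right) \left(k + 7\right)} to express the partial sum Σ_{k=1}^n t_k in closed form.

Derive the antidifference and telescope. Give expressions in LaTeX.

r(k) = (k + 3)*(3*k + 20)/((k + 8)*(3*k + 17)) after simplifying.
So A=k + 3 and B=k + 8, with C=k + 17/3.
f must satisfy (k + 3)·f(k+1) − (k + 7)·f(k) = k + 17/3.
deg f ≤ 4 (via 1,1,1).
Solve for f: f(k) = k*(k + 5)*(k**2 + 13*k + 54)/216 (degree 4 ≤ 4).
R(k) = B(k−1)·f(k)/C(k) = k*(k + 5)*(k + 7)*(k**2 + 13*k + 54)/(72*(3*k + 17)); s_k = R·t_k = k*(-k**2 - 13*k - 54)/(72*(k**3 + 13*k**2 + 54*k + 72)).
Verify: (-3*k - 17)/(k**5 + 25*k**4 + 245*k**3 + 1175*k**2 + 2754*k + 2520) matches t_k.
s_(n+1) = (-n**3 - 16*n**2 - 83*n - 68)/(72*(n**3 + 16*n**2 + 83*n + 140)) and s_(1) = -17/2520, so S(n) = n*(-n**2 - 16*n - 83)/(140*(n**3 + 16*n**2 + 83*n + 140)).

S(n) = \frac{n \left(- n^{2} - 16 n - 83\right)}{140 \left(n^{3} + 16 n^{2} + 83 n + 140\right)}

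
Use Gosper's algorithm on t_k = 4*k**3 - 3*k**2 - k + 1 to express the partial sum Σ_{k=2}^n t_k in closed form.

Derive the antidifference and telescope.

Compute t_(k+1)/t_k: get (-k + 4*(k + 1)**3 - 3*(k + 1)**2)/(4*k**3 - 3*k**2 - k + 1).
Take A(k)=1, B(k)=1, C(k)=k**3 - 3*k**2/4 - k/4 + 1/4.
Key eq: (1)·f(k+1) = (1)·f(k) + (k**3 - 3*k**2/4 - k/4 + 1/4).
d = 4 from the (0,0,3) case.
Solving with deg f ≤ 4: f(k) = k*(k**3 - 3*k**2 + 2*k + 1)/4.
R(k) = B(k−1)·f(k)/C(k) = k*(k**3 - 3*k**2 + 2*k + 1)/(4*k**3 - 3*k**2 - k + 1); s_k = R·t_k = k*(k**3 - 3*k**2 + 2*k + 1).
Δs = 4*k**3 - 3*k**2 - k + 1, as required.
s_(n+1) = n**4 + n**3 - n**2 + 1 and s_(2) = 2, so S(n) = n**4 + n**3 - n**2 - 1.

S(n) = n**4 + n**3 - n**2 - 1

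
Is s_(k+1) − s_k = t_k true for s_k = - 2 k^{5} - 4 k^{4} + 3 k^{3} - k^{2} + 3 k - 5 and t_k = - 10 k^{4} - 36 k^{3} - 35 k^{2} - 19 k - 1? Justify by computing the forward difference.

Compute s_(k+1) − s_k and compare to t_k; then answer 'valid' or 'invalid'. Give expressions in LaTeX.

s_(k+1) = -2*k**5 - 14*k**4 - 33*k**3 - 36*k**2 - 16*k - 6
s_(k+1) − s_k = -10*k**4 - 36*k**3 - 35*k**2 - 19*k - 1
(s_(k+1) − s_k) − t_k = 0

valid (s_(k+1) − s_k reduces to t_k)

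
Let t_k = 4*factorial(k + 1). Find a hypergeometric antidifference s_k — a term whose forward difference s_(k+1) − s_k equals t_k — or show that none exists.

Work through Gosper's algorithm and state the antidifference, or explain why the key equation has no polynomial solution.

no hypergeometric antidifference exists

Compute t_(k+1)/t_k: get k + 2.
Take A(k)=k + 2, B(k)=1, C(k)=1.
Set up (k + 2)·f(k+1) − (1)·f(k) − (1) = 0.
Bound: deg f ≤ -1.
Negative degree bound (-1): no f exists, t_k not Gosper-summable.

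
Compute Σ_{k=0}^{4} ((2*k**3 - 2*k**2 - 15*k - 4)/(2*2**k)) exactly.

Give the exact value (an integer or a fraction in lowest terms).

Σ = -157/16

t_(k+1)/t_k = (2*k**3 + 4*k**2 - 13*k - 19)/(2*(2*k**3 - 2*k**2 - 15*k - 4)).
Take A(k)=1/2, B(k)=1, C(k)=k**3 - k**2 - 15*k/2 - 2.
f must satisfy (1/2)·f(k+1) − (1)·f(k) = k**3 - k**2 - 15*k/2 - 2.
Degrees (0,0,3) ⇒ d ≤ 3.
A polynomial solution: f(k) = -2*k**3 - 4*k**2 + k - 1.
Certificate R = B(k−1)f/C = -2*(2*k**3 + 4*k**2 - k + 1)/(2*k**3 - 2*k**2 - 15*k - 4) gives s_k = (-2*k**3 - 4*k**2 + k - 1)/2**k.
Check: Δs_k = (2*k**3 - 2*k**2 - 15*k - 4)/(2*2**k). ✓
Telescoping: Σ = s_(5) − s_(0) = -173/16 − (-1) = -157/16.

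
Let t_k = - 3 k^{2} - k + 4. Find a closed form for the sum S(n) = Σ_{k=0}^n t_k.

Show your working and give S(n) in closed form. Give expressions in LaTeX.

S(n) = - n^{3} - 2 n^{2} + 3 n + 4

t_(k+1)/t_k = k*(3*k + 7)/(3*k**2 + k - 4).
A = 1, B = 1, C = k**2 + k/3 - 4/3.
f must satisfy (1)·f(k+1) − (1)·f(k) = k**2 + k/3 - 4/3.
deg f ≤ 3 (via 0,0,2).
Solve for f: f(k) = k*(k**2 - k - 4)/3 (degree 3 ≤ 3).
So s_k = (B(k−1)f/C)·t_k = (k*(k**2 - k - 4)/((k - 1)*(3*k + 4)))·t_k = k*(-k**2 + k + 4).
Verify: -3*k**2 - k + 4 matches t_k.
Telescope: S(n) = s_(n+1) − s_(0) = -n**3 - 2*n**2 + 3*n + 4 − (0) = -n**3 - 2*n**2 + 3*n + 4.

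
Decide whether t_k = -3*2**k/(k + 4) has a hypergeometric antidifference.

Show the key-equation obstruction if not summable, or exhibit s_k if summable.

Ratio r(k) = 2*(k + 4)/(k + 5).
Gosper form: A/B · C(k+1)/C(k) with A=2*k + 8, B=k + 5, C=1.
Key eq: (2*k + 8)·f(k+1) = (k + 4)·f(k) + (1).
d = -1 from the (1,1,0) case.
deg f ≤ -1 is impossible — no certificate.

No; the degree bound rules out any f.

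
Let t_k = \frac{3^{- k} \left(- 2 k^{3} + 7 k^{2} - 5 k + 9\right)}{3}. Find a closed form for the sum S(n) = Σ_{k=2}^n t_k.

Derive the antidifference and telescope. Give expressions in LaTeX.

S(n) = 3^{- n - 1} \left(n^{3} + n^{2} + n - 3\right)

The ratio is (2*k**3 - k**2 - 3*k - 9)/(3*(2*k**3 - 7*k**2 + 5*k - 9)).
A = 1/3, B = 1, C = k**3 - 7*k**2/2 + 5*k/2 - 9/2.
Set up (1/3)·f(k+1) − (1)·f(k) − (k**3 - 7*k**2/2 + 5*k/2 - 9/2) = 0.
Degrees (0,0,3) ⇒ d ≤ 3.
Coefficient equations give f(k) = -3*(k - 2)*(k**2 + 2)/2.
Get s_k = R·t_k = (k**3 - 2*k**2 + 2*k - 4)/3**k with R(k) = B(k−1)f(k)/C(k) = -3*(k - 2)*(k**2 + 2)/(2*k**3 - 7*k**2 + 5*k - 9).
s_(k+1) − s_k = (-2*k**3 + 7*k**2 - 5*k + 9)/(3*3**k) = t_k.
Telescope: S(n) = s_(n+1) − s_(2) = 3**(-n - 1)*(n**3 + n**2 + n - 3) − (0) = 3**(-n - 1)*(n**3 + n**2 + n - 3).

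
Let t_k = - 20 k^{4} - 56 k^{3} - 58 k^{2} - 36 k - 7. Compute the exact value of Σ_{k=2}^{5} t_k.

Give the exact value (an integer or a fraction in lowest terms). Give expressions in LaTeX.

Step 1: r(k) = (20*k**4 + 136*k**3 + 346*k**2 + 400*k + 177)/(20*k**4 + 56*k**3 + 58*k**2 + 36*k + 7).
Gosper form: A/B · C(k+1)/C(k) with A=1, B=1, C=k**4 + 14*k**3/5 + 29*k**2/10 + 9*k/5 + 7/20.
Key eq: (1)·f(k+1) = (1)·f(k) + (k**4 + 14*k**3/5 + 29*k**2/10 + 9*k/5 + 7/20).
Bound: deg f ≤ 5.
Solve for f: f(k) = k*(4*k**4 + 4*k**3 - 2*k**2 + 3*k - 2)/20 (degree 5 ≤ 5).
Get s_k = R·t_k = k*(-4*k**4 - 4*k**3 + 2*k**2 - 3*k + 2) with R(k) = B(k−1)f(k)/C(k) = k*(4*k**4 + 4*k**3 - 2*k**2 + 3*k - 2)/(20*k**4 + 56*k**3 + 58*k**2 + 36*k + 7).
Check: Δs_k = -20*k**4 - 56*k**3 - 58*k**2 - 36*k - 7. ✓
Σ_(k=2)^(5) t_k = s_(6) − s_(2) = -35952 − (-184) = -35768.

Σ = -35768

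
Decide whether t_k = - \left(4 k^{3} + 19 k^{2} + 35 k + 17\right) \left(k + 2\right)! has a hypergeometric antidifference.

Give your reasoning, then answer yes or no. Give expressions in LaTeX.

Yes. s_k = - \left(4 k^{2} + 3 k - 2\right) \left(k + 2\right)!.

Ratio r(k) = (4*k**4 + 43*k**3 + 178*k**2 + 330*k + 225)/(4*k**3 + 19*k**2 + 35*k + 17).
Take A(k)=k + 3, B(k)=1, C(k)=k**3 + 19*k**2/4 + 35*k/4 + 17/4.
Need (k + 3)·f(k+1) − (1)·f(k) = k**3 + 19*k**2/4 + 35*k/4 + 17/4.
From deg A=1, deg B=0, deg C=3: d=2.
A polynomial solution: f(k) = (4*k**2 + 3*k - 2)/4.
Certificate R = B(k−1)f/C = (4*k**2 + 3*k - 2)/(4*k**3 + 19*k**2 + 35*k + 17) gives s_k = -(4*k**2 + 3*k - 2)*factorial(k + 2).
Check: Δs_k = -(4*k**3 + 19*k**2 + 35*k + 17)*factorial(k + 2). ✓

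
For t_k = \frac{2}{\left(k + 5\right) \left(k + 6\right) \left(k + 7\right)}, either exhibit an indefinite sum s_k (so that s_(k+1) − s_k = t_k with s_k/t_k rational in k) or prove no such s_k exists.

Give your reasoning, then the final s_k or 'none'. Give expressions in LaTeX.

Compute t_(k+1)/t_k: get (k + 5)/(k + 8).
So A=k + 5 and B=k + 8, with C=1.
Key eq: (k + 5)·f(k+1) = (k + 7)·f(k) + (1).
d = 2 from the (1,1,0) case.
Solve for f: f(k) = k*(k + 11)/60 (degree 2 ≤ 2).
Get s_k = R·t_k = k*(k + 11)/(30*(k + 5)*(k + 6)) with R(k) = B(k−1)f(k)/C(k) = k*(k + 7)*(k + 11)/60.
s_(k+1) − s_k = 2/(k**3 + 18*k**2 + 107*k + 210) = t_k.

s_k = \frac{k \left(k + 11\right)}{30 \left(k + 5\right) \left(k + 6\right)}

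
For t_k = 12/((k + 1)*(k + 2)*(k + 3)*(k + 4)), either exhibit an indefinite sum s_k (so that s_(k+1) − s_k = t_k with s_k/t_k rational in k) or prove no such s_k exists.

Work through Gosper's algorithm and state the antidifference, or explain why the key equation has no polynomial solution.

s_k = 2*k*(k**2 + 6*k + 11)/(3*(k + 1)*(k + 2)*(k + 3))

r(k) = (k + 1)/(k + 5) after simplifying.
So A=k + 1 and B=k + 5, with C=1.
Key eq: (k + 1)·f(k+1) = (k + 4)·f(k) + (1).
deg f ≤ 3 (via 1,1,0).
Match coefficients ⇒ f(k) = k*(k**2 + 6*k + 11)/18.
Then R = B(k−1)f/C = k*(k + 4)*(k**2 + 6*k + 11)/18, so s_k = R(k)·t_k = 2*k*(k**2 + 6*k + 11)/(3*(k + 1)*(k + 2)*(k + 3)).
Check: Δs_k = 12/(k**4 + 10*k**3 + 35*k**2 + 50*k + 24). ✓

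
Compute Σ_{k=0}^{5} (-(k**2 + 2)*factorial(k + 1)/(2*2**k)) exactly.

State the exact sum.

Σ = -1579/4

The ratio is (k + 2)*((k + 1)**2 + 2)/(2*(k**2 + 2)).
A = k/2 + 1, B = 1, C = k**2 + 2.
Need (k/2 + 1)·f(k+1) − (1)·f(k) = k**2 + 2.
d = 1 from the (1,0,2) case.
Coefficient equations give f(k) = 2*(k - 1).
R(k) = B(k−1)·f(k)/C(k) = 2*(k - 1)/(k**2 + 2); s_k = R·t_k = -(k - 1)*factorial(k + 1)/2**k.
Check: Δs_k = -(k**2 + 2)*factorial(k + 1)/(2*2**k). ✓
Sum = s_(6) − s_(0); s_(6) = -1575/4, s_(0) = 1 ⇒ -1579/4.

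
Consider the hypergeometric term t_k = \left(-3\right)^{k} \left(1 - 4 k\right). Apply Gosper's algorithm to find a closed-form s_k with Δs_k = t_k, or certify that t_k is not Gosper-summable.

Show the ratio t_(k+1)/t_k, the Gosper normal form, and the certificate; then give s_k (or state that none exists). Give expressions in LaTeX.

s_k = \left(-3\right)^{k} \left(k - 1\right)

Step 1: r(k) = 3*(-4*k - 3)/(4*k - 1).
A = -3, B = 1, C = k - 1/4.
Solve (-3)·f(k+1) − (1)·f(k) = k - 1/4.
Bound: deg f ≤ 1.
Solve for f: f(k) = -(k - 1)/4 (degree 1 ≤ 1).
R(k) = B(k−1)·f(k)/C(k) = -(k - 1)/(4*k - 1); s_k = R·t_k = (-3)**k*(k - 1).
Δs = (-3)**k*(1 - 4*k), as required.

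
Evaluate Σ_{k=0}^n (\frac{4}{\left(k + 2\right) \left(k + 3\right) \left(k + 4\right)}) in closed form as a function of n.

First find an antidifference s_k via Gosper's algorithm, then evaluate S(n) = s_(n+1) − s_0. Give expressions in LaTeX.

The ratio is (k + 2)/(k + 5).
Factor: A=k + 2; B=k + 5; C=1.
Solve (k + 2)·f(k+1) − (k + 4)·f(k) = 1.
From deg A=1, deg B=1, deg C=0: d=2.
A polynomial solution: f(k) = k*(k + 5)/12.
Certificate R = B(k−1)f/C = k*(k + 4)*(k + 5)/12 gives s_k = k*(k + 5)/(3*(k + 2)*(k + 3)).
s_(k+1) − s_k = 4/(k**3 + 9*k**2 + 26*k + 24) = t_k.
s_(n+1) = (n**2 + 7*n + 6)/(3*(n**2 + 7*n + 12)) and s_(0) = 0, so S(n) = (n**2 + 7*n + 6)/(3*(n**2 + 7*n + 12)).

S(n) = \frac{n^{2} + 7 n + 6}{3 \left(n^{2} + 7 n + 12\right)}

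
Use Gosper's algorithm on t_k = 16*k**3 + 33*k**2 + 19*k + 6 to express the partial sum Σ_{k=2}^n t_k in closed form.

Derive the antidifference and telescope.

S(n) = 4*n**4 + 19*n**3 + 30*n**2 + 21*n - 74

Compute t_(k+1)/t_k: get (16*k**3 + 81*k**2 + 133*k + 74)/(16*k**3 + 33*k**2 + 19*k + 6).
A = 1, B = 1, C = k**3 + 33*k**2/16 + 19*k/16 + 3/8.
f must satisfy (1)·f(k+1) − (1)·f(k) = k**3 + 33*k**2/16 + 19*k/16 + 3/8.
Bound: deg f ≤ 4.
Solve for f: f(k) = k*(4*k**3 + 3*k**2 - 3*k + 2)/16 (degree 4 ≤ 4).
Get s_k = R·t_k = k*(4*k**3 + 3*k**2 - 3*k + 2) with R(k) = B(k−1)f(k)/C(k) = k*(4*k**3 + 3*k**2 - 3*k + 2)/(16*k**3 + 33*k**2 + 19*k + 6).
Verify: 16*k**3 + 33*k**2 + 19*k + 6 matches t_k.
s_(n+1) = 4*n**4 + 19*n**3 + 30*n**2 + 21*n + 6 and s_(2) = 80, so S(n) = 4*n**4 + 19*n**3 + 30*n**2 + 21*n - 74.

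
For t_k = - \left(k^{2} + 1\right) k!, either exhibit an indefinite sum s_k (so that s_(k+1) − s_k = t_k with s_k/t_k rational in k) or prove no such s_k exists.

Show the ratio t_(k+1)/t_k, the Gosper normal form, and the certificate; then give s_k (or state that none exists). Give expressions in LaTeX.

r(k) = (k + 1)*((k + 1)**2 + 1)/(k**2 + 1) after simplifying.
Factor: A=k + 1; B=1; C=k**2 + 1.
Set up (k + 1)·f(k+1) − (1)·f(k) − (k**2 + 1) = 0.
Bound: deg f ≤ 1.
Match coefficients ⇒ f(k) = k - 1.
Then R = B(k−1)f/C = (k - 1)/(k**2 + 1), so s_k = R(k)·t_k = -(k - 1)*factorial(k).
Verify: -(k**2 + 1)*factorial(k) matches t_k.

s_k = - \left(k - 1\right) k!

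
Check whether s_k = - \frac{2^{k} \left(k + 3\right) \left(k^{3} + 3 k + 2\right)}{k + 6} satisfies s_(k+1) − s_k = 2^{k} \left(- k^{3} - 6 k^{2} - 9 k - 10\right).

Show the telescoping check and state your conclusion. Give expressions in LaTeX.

Invalid: residual \frac{3 \cdot 2^{k} \left(k^{4} + 11 k^{3} + 45 k^{2} + 61 k + 58\right)}{k^{2} + 13 k + 42} ≠ 0.

s_(k+1) = -2**(k + 1)*(k + 4)*(3*k + (k + 1)**3 + 5)/(k + 7)
s_(k+1) − s_k = 2**k*(-k**5 - 16*k**4 - 96*k**3 - 244*k**2 - 325*k - 246)/(k**2 + 13*k + 42)
(s_(k+1) − s_k) − t_k = 3*2**k*(k**4 + 11*k**3 + 45*k**2 + 61*k + 58)/(k**2 + 13*k + 42)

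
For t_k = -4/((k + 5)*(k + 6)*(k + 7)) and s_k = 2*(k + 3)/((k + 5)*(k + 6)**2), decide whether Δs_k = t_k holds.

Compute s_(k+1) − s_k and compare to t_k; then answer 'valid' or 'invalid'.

Invalid: residual 6*(3*k + 19)/(k**5 + 31*k**4 + 383*k**3 + 2357*k**2 + 7224*k + 8820) ≠ 0.

s_(k+1) = 2*(k + 4)/((k + 6)*(k + 7)**2)
s_(k+1) − s_k = 2*(-2*k**2 - 17*k - 27)/(k**5 + 31*k**4 + 383*k**3 + 2357*k**2 + 7224*k + 8820)
(s_(k+1) − s_k) − t_k = 6*(3*k + 19)/(k**5 + 31*k**4 + 383*k**3 + 2357*k**2 + 7224*k + 8820)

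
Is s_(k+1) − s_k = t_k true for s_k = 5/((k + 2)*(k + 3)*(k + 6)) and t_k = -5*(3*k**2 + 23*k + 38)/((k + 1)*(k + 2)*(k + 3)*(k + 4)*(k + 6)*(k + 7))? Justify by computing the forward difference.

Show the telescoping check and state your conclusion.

s_(k+1) = 5/((k + 3)*(k + 4)*(k + 7))
s_(k+1) − s_k = 5*(-3*k - 16)/(k**5 + 22*k**4 + 185*k**3 + 740*k**2 + 1404*k + 1008)
(s_(k+1) − s_k) − t_k = 10*(2*k + 11)/(k**6 + 23*k**5 + 207*k**4 + 925*k**3 + 2144*k**2 + 2412*k + 1008)

Invalid: residual 10*(2*k + 11)/(k**6 + 23*k**5 + 207*k**4 + 925*k**3 + 2144*k**2 + 2412*k + 1008) ≠ 0.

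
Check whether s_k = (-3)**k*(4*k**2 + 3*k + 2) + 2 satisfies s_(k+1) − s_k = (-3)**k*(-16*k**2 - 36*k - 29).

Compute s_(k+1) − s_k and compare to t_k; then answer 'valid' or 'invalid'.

s_(k+1) = (-3)**(k + 1)*(3*k + 4*(k + 1)**2 + 5) + 2
s_(k+1) − s_k = (-3)**k*(-16*k**2 - 36*k - 29)
(s_(k+1) − s_k) − t_k = 0

valid; difference matches t_k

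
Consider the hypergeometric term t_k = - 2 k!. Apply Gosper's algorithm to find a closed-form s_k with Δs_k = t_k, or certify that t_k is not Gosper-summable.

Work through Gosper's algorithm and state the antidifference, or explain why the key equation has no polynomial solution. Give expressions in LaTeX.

Ratio r(k) = k + 1.
Factor: A=k + 1; B=1; C=1.
Set up (k + 1)·f(k+1) − (1)·f(k) − (1) = 0.
deg f ≤ -1 (via 1,0,0).
Negative degree bound (-1): no f exists, t_k not Gosper-summable.

no hypergeometric antidifference exists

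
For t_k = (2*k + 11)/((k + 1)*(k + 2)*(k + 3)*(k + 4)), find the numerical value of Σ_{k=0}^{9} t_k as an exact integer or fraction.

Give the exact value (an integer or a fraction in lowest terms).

t_(k+1)/t_k = (k + 1)*(2*k + 13)/((k + 5)*(2*k + 11)).
So A=k + 1 and B=k + 5, with C=k + 11/2.
Key eq: (k + 1)·f(k+1) = (k + 4)·f(k) + (k + 11/2).
Bound: deg f ≤ 3.
A polynomial solution: f(k) = k*(2*k**2 + 12*k + 19)/6.
Certificate R = B(k−1)f/C = k*(k + 4)*(2*k**2 + 12*k + 19)/(3*(2*k + 11)) gives s_k = k*(2*k**2 + 12*k + 19)/(3*(k + 1)*(k + 2)*(k + 3)).
Check: Δs_k = (2*k + 11)/(k**4 + 10*k**3 + 35*k**2 + 50*k + 24). ✓
Evaluate s at k=10 and k=0: 565/858 and 0; difference 565/858.

Σ = 565/858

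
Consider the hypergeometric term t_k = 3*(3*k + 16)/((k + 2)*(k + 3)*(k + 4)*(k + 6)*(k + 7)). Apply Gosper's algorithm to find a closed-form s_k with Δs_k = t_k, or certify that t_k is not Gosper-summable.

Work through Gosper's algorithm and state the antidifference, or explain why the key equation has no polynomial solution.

s_k = k*(k**2 + 11*k + 36)/(12*(k**3 + 11*k**2 + 36*k + 36))

Compute t_(k+1)/t_k: get (k + 2)*(k + 6)*(3*k + 19)/((k + 5)*(k + 8)*(3*k + 16)).
Take A(k)=k + 2, B(k)=k + 8, C(k)=k**2 + 31*k/3 + 80/3.
f must satisfy (k + 2)·f(k+1) − (k + 7)·f(k) = k**2 + 31*k/3 + 80/3.
d = 5 from the (1,1,2) case.
A polynomial solution: f(k) = k*(k + 4)*(k + 5)*(k**2 + 11*k + 36)/108.
Certificate R = B(k−1)f/C = k*(k + 4)*(k + 7)*(k**2 + 11*k + 36)/(36*(3*k + 16)) gives s_k = k*(k**2 + 11*k + 36)/(12*(k**3 + 11*k**2 + 36*k + 36)).
Δs = 3*(3*k + 16)/(k**5 + 22*k**4 + 185*k**3 + 740*k**2 + 1404*k + 1008), as required.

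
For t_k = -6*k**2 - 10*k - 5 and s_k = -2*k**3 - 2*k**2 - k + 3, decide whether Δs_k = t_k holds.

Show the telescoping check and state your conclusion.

valid; difference matches t_k

s_(k+1) = -k - 2*(k + 1)**3 - 2*(k + 1)**2 + 2
s_(k+1) − s_k = -6*k**2 - 10*k - 5
(s_(k+1) − s_k) − t_k = 0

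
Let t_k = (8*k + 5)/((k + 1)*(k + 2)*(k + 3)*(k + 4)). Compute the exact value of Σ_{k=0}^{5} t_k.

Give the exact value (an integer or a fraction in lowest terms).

The ratio is (k + 1)*(8*k + 13)/((k + 5)*(8*k + 5)).
Gosper form: A/B · C(k+1)/C(k) with A=k + 1, B=k + 5, C=k + 5/8.
f must satisfy (k + 1)·f(k+1) − (k + 4)·f(k) = k + 5/8.
Degrees (1,1,1) ⇒ d ≤ 3.
Solve for f: f(k) = k*(k**2 + 6*k + 3)/16 (degree 3 ≤ 3).
R(k) = B(k−1)·f(k)/C(k) = k*(k + 4)*(k**2 + 6*k + 3)/(2*(8*k + 5)); s_k = R·t_k = k*(k**2 + 6*k + 3)/(2*(k + 1)*(k + 2)*(k + 3)).
s_(k+1) − s_k = (8*k + 5)/(k**4 + 10*k**3 + 35*k**2 + 50*k + 24) = t_k.
Σ_(k=0)^(5) t_k = s_(6) − s_(0) = 25/56 − (0) = 25/56.

Σ = 25/56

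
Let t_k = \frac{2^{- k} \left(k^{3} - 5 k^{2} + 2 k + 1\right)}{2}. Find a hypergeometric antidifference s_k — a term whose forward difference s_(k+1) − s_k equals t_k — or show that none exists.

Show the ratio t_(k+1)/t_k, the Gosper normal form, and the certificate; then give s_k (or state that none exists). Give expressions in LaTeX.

Compute t_(k+1)/t_k: get (k**3 - 2*k**2 - 5*k - 1)/(2*(k**3 - 5*k**2 + 2*k + 1)).
Factor: A=1/2; B=1; C=k**3 - 5*k**2 + 2*k + 1.
Solve (1/2)·f(k+1) − (1)·f(k) = k**3 - 5*k**2 + 2*k + 1.
deg f ≤ 3 (via 0,0,3).
A polynomial solution: f(k) = -2*(k**3 - 2*k**2 + k + 1).
Certificate R = B(k−1)f/C = -2*(k**3 - 2*k**2 + k + 1)/(k**3 - 5*k**2 + 2*k + 1) gives s_k = (-k**3 + 2*k**2 - k - 1)/2**k.
Check: Δs_k = (k**3 - 5*k**2 + 2*k + 1)/(2*2**k). ✓

s_k = 2^{- k} \left(- k^{3} + 2 k^{2} - k - 1\right)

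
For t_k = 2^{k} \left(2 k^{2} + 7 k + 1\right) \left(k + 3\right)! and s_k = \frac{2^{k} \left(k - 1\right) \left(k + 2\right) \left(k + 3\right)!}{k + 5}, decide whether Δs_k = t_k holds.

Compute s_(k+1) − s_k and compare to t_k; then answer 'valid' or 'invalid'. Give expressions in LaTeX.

s_(k+1) = 2**(k + 1)*k*(k + 3)*factorial(k + 4)/(k + 6)
s_(k+1) − s_k = 2**k*(2*k**4 + 23*k**3 + 87*k**2 + 116*k + 12)*factorial(k + 3)/((k + 5)*(k + 6))
(s_(k+1) − s_k) − t_k = -3*2**k*(k + 3)*(2*k**2 + 11*k + 2)*factorial(k + 3)/((k + 5)*(k + 6))

Invalid: residual - \frac{3 \cdot 2^{k} \left(k + 3\right) \left(2 k^{2} + 11 k + 2\right) \left(k + 3\right)!}{\left(k + 5\right) \left(k + 6\right)} ≠ 0.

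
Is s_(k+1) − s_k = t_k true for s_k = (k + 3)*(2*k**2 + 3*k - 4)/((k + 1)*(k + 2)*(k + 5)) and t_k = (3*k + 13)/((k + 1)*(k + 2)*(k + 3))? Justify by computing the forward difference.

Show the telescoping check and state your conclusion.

s_(k+1) = (k + 4)*(3*k + 2*(k + 1)**2 - 1)/((k + 2)*(k + 3)*(k + 6))
s_(k+1) − s_k = (7*k**3 + 58*k**2 + 187*k + 236)/(k**5 + 17*k**4 + 107*k**3 + 307*k**2 + 396*k + 180)
(s_(k+1) − s_k) − t_k = 2*(2*k**3 + 6*k**2 - 23*k - 77)/(k**5 + 17*k**4 + 107*k**3 + 307*k**2 + 396*k + 180)

Invalid: residual 2*(2*k**3 + 6*k**2 - 23*k - 77)/(k**5 + 17*k**4 + 107*k**3 + 307*k**2 + 396*k + 180) ≠ 0.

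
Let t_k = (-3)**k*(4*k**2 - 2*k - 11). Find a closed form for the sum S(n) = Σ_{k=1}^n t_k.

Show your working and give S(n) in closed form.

Step 1: r(k) = 3*(-4*k**2 - 6*k + 9)/(4*k**2 - 2*k - 11).
Gosper form: A/B · C(k+1)/C(k) with A=-3, B=1, C=k**2 - k/2 - 11/4.
Set up (-3)·f(k+1) − (1)·f(k) − (k**2 - k/2 - 11/4) = 0.
From deg A=0, deg B=0, deg C=2: d=2.
Coefficient equations give f(k) = -(k**2 - 2*k - 2)/4.
Get s_k = R·t_k = (-3)**k*(-k**2 + 2*k + 2) with R(k) = B(k−1)f(k)/C(k) = -(k**2 - 2*k - 2)/(4*k**2 - 2*k - 11).
Verify: (-3)**k*(4*k**2 - 2*k - 11) matches t_k.
Evaluate: s_(n+1) = (-3)**(n + 1)*(3 - n**2); subtract s_(1) = -9 ⇒ S(n) = 3*(-3)**n*n**2 - 9*(-3)**n + 9.

S(n) = 3*(-3)**n*n**2 - 9*(-3)**n + 9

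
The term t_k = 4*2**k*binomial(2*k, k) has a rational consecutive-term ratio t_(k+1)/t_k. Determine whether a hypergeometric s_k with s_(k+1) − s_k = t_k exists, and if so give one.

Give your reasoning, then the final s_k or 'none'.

none — t_k is not Gosper-summable

r(k) = 4*(2*k + 1)/(k + 1) after simplifying.
Normal form (A,B,C) = (8*k + 4, k + 1, 1).
Set up (8*k + 4)·f(k+1) − (k)·f(k) − (1) = 0.
From deg A=1, deg B=1, deg C=0: d=-1.
Negative degree bound (-1): no f exists, t_k not Gosper-summable.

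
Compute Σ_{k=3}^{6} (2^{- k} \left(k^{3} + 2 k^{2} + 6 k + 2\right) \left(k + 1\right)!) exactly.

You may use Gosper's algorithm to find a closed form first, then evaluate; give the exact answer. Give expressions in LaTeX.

Compute t_(k+1)/t_k: get (k**4 + 7*k**3 + 23*k**2 + 37*k + 22)/(2*(k**3 + 2*k**2 + 6*k + 2)).
Gosper form: A/B · C(k+1)/C(k) with A=k/2 + 1, B=1, C=k**3 + 2*k**2 + 6*k + 2.
Solve (k/2 + 1)·f(k+1) − (1)·f(k) = k**3 + 2*k**2 + 6*k + 2.
Bound: deg f ≤ 2.
Solving with deg f ≤ 2: f(k) = 2*(k**2 + 1).
Get s_k = R·t_k = 2**(1 - k)*(k**2 + 1)*factorial(k + 1) with R(k) = B(k−1)f(k)/C(k) = 2*(k**2 + 1)/(k**3 + 2*k**2 + 6*k + 2).
Δs = (k**3 + 2*k**2 + 6*k + 2)*factorial(k + 1)/2**k, as required.
Evaluate s at k=7 and k=3: 31500 and 60; difference 31440.

Σ = 31440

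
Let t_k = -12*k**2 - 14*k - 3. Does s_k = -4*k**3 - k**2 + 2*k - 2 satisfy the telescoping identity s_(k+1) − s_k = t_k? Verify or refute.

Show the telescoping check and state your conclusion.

s_(k+1) = 2*k - 4*(k + 1)**3 - (k + 1)**2
s_(k+1) − s_k = -12*k**2 - 14*k - 3
(s_(k+1) − s_k) − t_k = 0

Valid — Δs_k = t_k.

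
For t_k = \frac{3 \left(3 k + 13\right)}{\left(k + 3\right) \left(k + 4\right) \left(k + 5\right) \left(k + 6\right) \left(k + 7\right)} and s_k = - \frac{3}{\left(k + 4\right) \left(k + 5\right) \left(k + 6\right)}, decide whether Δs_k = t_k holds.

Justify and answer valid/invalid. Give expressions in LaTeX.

Invalid: residual - \frac{12}{k^{5} + 25 k^{4} + 245 k^{3} + 1175 k^{2} + 2754 k + 2520} ≠ 0.

s_(k+1) = -3/((k + 5)*(k + 6)*(k + 7))
s_(k+1) − s_k = 9/((k + 4)*(k + 5)*(k + 6)*(k + 7))
(s_(k+1) − s_k) − t_k = -12/((k + 3)*(k + 4)*(k + 5)*(k + 6)*(k + 7))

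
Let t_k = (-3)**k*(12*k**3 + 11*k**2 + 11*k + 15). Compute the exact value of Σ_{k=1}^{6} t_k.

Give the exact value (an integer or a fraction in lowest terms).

Σ = 1858938

r(k) = 3*(-12*k**3 - 47*k**2 - 69*k - 49)/(12*k**3 + 11*k**2 + 11*k + 15) after simplifying.
Gosper form: A/B · C(k+1)/C(k) with A=-3, B=1, C=k**3 + 11*k**2/12 + 11*k/12 + 5/4.
Set up (-3)·f(k+1) − (1)·f(k) − (k**3 + 11*k**2/12 + 11*k/12 + 5/4) = 0.
deg f ≤ 3 (via 0,0,3).
Match coefficients ⇒ f(k) = -(3*k**3 - 4*k**2 + 2*k + 3)/12.
Certificate R = B(k−1)f/C = -(3*k**3 - 4*k**2 + 2*k + 3)/(12*k**3 + 11*k**2 + 11*k + 15) gives s_k = (-3)**k*(-3*k**3 + 4*k**2 - 2*k - 3).
Check: Δs_k = (-3)**k*(12*k**3 + 11*k**2 + 11*k + 15). ✓
Σ_(k=1)^(6) t_k = s_(7) − s_(1) = 1858950 − (12) = 1858938.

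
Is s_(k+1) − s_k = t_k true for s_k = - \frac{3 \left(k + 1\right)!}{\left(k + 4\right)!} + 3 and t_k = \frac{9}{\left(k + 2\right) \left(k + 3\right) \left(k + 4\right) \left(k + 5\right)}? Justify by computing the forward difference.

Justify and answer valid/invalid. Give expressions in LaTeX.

s_(k+1) = -3*factorial(k + 2)/factorial(k + 5) + 3
s_(k+1) − s_k = 9/((k + 2)*(k + 3)*(k + 4)*(k + 5))
(s_(k+1) − s_k) − t_k = 0

Valid: the claim telescopes to t_k.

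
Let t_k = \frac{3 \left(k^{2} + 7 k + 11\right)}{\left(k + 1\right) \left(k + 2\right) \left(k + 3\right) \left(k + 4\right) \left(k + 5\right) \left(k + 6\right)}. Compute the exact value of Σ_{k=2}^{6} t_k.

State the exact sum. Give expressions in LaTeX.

Σ = 19/2240

r(k) = (k + 1)*(7*k + (k + 1)**2 + 18)/((k + 7)*(k**2 + 7*k + 11)) after simplifying.
Factor: A=k + 1; B=k + 7; C=k**2 + 7*k + 11.
Key eq: (k + 1)·f(k+1) = (k + 6)·f(k) + (k**2 + 7*k + 11).
d = 5 from the (1,1,2) case.
Coefficient equations give f(k) = k*(k + 2)*(k + 4)*(k**2 + 9*k + 23)/45.
Get s_k = R·t_k = k*(k**2 + 9*k + 23)/(15*(k**3 + 9*k**2 + 23*k + 15)) with R(k) = B(k−1)f(k)/C(k) = k*(k + 2)*(k + 4)*(k + 6)*(k**2 + 9*k + 23)/(45*(k**2 + 7*k + 11)).
Check: Δs_k = 3*(k**2 + 7*k + 11)/(k**6 + 21*k**5 + 175*k**4 + 735*k**3 + 1624*k**2 + 1764*k + 720). ✓
Sum = s_(7) − s_(2); s_(7) = 21/320, s_(2) = 2/35 ⇒ 19/2240.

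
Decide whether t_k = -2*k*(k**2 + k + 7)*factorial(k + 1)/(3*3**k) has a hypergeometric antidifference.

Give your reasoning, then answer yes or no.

Yes. s_k = -2*(k**2 + 2)*factorial(k + 1)/3**k.

Step 1: r(k) = (k + 1)*(k + 2)*(k + (k + 1)**2 + 8)/(3*k*(k**2 + k + 7)).
Normal form (A,B,C) = (k/3 + 2/3, 1, k**3 + k**2 + 7*k).
Set up (k/3 + 2/3)·f(k+1) − (1)·f(k) − (k**3 + k**2 + 7*k) = 0.
deg f ≤ 2 (via 1,0,3).
Coefficient equations give f(k) = 3*(k**2 + 2).
So s_k = (B(k−1)f/C)·t_k = (3*(k**2 + 2)/(k*(k**2 + k + 7)))·t_k = -2*(k**2 + 2)*factorial(k + 1)/3**k.
Verify: -2*k*(k**2 + k + 7)*factorial(k + 1)/(3*3**k) matches t_k.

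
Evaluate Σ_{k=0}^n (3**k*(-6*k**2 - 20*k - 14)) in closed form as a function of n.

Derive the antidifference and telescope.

Ratio r(k) = 3*(3*k**2 + 16*k + 20)/(3*k**2 + 10*k + 7).
Factor: A=3; B=1; C=k**2 + 10*k/3 + 7/3.
Key eq: (3)·f(k+1) = (1)·f(k) + (k**2 + 10*k/3 + 7/3).
From deg A=0, deg B=0, deg C=2: d=2.
Solving with deg f ≤ 2: f(k) = (3*k**2 + k + 1)/6.
R(k) = B(k−1)·f(k)/C(k) = (3*k**2 + k + 1)/(2*(k + 1)*(3*k + 7)); s_k = R·t_k = 3**k*(-3*k**2 - k - 1).
Verify: 3**k*(-6*k**2 - 20*k - 14) matches t_k.
Σ_(k=0)^n t_k = s_(n+1) − s_(0) = (3**(n + 1)*(-3*n**2 - 7*n - 5)) − (-1), i.e. -9*3**n*n**2 - 21*3**n*n - 15*3**n + 1.

S(n) = -9*3**n*n**2 - 21*3**n*n - 15*3**n + 1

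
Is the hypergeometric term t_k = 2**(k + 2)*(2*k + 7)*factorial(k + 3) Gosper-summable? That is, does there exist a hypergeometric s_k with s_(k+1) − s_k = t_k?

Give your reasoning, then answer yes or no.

Yes. s_k = 2**(k + 2)*factorial(k + 3).

Compute t_(k+1)/t_k: get 2*(k + 4)*(2*k + 9)/(2*k + 7).
So A=2*k + 8 and B=1, with C=k + 7/2.
Solve (2*k + 8)·f(k+1) − (1)·f(k) = k + 7/2.
d = 0 from the (1,0,1) case.
Solve for f: f(k) = 1/2 (degree 0 ≤ 0).
Get s_k = R·t_k = 2**(k + 2)*factorial(k + 3) with R(k) = B(k−1)f(k)/C(k) = 1/(2*k + 7).
Verify: 2**(k + 2)*(2*k + 7)*factorial(k + 3) matches t_k.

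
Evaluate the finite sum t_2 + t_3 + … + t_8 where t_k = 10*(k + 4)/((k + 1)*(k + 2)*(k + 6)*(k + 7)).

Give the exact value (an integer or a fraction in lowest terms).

Step 1: r(k) = (k + 1)*(k + 5)*(k + 6)/((k + 3)*(k + 4)*(k + 8)).
Gosper form: A/B · C(k+1)/C(k) with A=k + 1, B=k + 8, C=k**4 + 16*k**3 + 95*k**2 + 248*k + 240.
f must satisfy (k + 1)·f(k+1) − (k + 7)·f(k) = k**4 + 16*k**3 + 95*k**2 + 248*k + 240.
deg f ≤ 6 (via 1,1,4).
A polynomial solution: f(k) = k*(k + 2)*(k + 3)*(k + 4)*(k + 5)*(k + 7)/12.
So s_k = (B(k−1)f/C)·t_k = (k*(k + 2)*(k + 7)**2/(12*(k + 4)))·t_k = 5*k*(k + 7)/(6*(k**2 + 7*k + 6)).
s_(k+1) − s_k = 10*(k + 4)/(k**4 + 16*k**3 + 83*k**2 + 152*k + 84) = t_k.
Telescoping: Σ = s_(9) − s_(2) = 4/5 − (5/8) = 7/40.

Σ = 7/40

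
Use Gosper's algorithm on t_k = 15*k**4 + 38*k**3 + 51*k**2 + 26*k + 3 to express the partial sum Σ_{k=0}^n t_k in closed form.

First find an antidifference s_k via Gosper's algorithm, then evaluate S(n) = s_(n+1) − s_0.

S(n) = 3*n**5 + 17*n**4 + 41*n**3 + 48*n**2 + 24*n + 3

Step 1: r(k) = (15*k**4 + 98*k**3 + 255*k**2 + 302*k + 133)/(15*k**4 + 38*k**3 + 51*k**2 + 26*k + 3).
So A=1 and B=1, with C=k**4 + 38*k**3/15 + 17*k**2/5 + 26*k/15 + 1/5.
Set up (1)·f(k+1) − (1)·f(k) − (k**4 + 38*k**3/15 + 17*k**2/5 + 26*k/15 + 1/5) = 0.
deg f ≤ 5 (via 0,0,4).
Solve for f: f(k) = k*(3*k**4 + 2*k**3 + 3*k**2 - 3*k - 2)/15 (degree 5 ≤ 5).
R(k) = B(k−1)·f(k)/C(k) = k*(3*k**4 + 2*k**3 + 3*k**2 - 3*k - 2)/(15*k**4 + 38*k**3 + 51*k**2 + 26*k + 3); s_k = R·t_k = k*(3*k**4 + 2*k**3 + 3*k**2 - 3*k - 2).
Δs = 15*k**4 + 38*k**3 + 51*k**2 + 26*k + 3, as required.
Σ_(k=0)^n t_k = s_(n+1) − s_(0) = (3*n**5 + 17*n**4 + 41*n**3 + 48*n**2 + 24*n + 3) − (0), i.e. 3*n**5 + 17*n**4 + 41*n**3 + 48*n**2 + 24*n + 3.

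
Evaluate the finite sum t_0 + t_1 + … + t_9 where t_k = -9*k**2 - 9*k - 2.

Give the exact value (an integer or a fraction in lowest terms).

Ratio r(k) = (9*k**2 + 27*k + 20)/(9*k**2 + 9*k + 2).
Gosper form: A/B · C(k+1)/C(k) with A=1, B=1, C=k**2 + k + 2/9.
Key eq: (1)·f(k+1) = (1)·f(k) + (k**2 + k + 2/9).
Bound: deg f ≤ 3.
A polynomial solution: f(k) = k*(3*k**2 - 1)/9.
Get s_k = R·t_k = -3*k**3 + k with R(k) = B(k−1)f(k)/C(k) = k*(3*k**2 - 1)/((3*k + 1)*(3*k + 2)).
s_(k+1) − s_k = -9*k**2 - 9*k - 2 = t_k.
Sum = s_(10) − s_(0); s_(10) = -2990, s_(0) = 0 ⇒ -2990.

Σ = -2990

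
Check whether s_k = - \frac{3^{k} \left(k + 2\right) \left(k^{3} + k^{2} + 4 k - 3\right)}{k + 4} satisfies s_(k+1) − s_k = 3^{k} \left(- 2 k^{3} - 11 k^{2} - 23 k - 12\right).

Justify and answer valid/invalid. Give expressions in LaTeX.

s_(k+1) = -3**(k + 1)*(k + 3)*(4*k + (k + 1)**3 + (k + 1)**2 + 1)/(k + 5)
s_(k+1) − s_k = 3**k*(-2*k**5 - 25*k**4 - 126*k**3 - 307*k**2 - 368*k - 138)/(k**2 + 9*k + 20)
(s_(k+1) − s_k) − t_k = 3**k*(4*k**4 + 36*k**3 + 132*k**2 + 200*k + 102)/(k**2 + 9*k + 20)

Invalid: residual \frac{3^{k} \left(4 k^{4} + 36 k^{3} + 132 k^{2} + 200 k + 102\right)}{k^{2} + 9 k + 20} ≠ 0.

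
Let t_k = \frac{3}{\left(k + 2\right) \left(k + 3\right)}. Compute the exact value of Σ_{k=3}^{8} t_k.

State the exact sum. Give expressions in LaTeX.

r(k) = (k + 2)/(k + 4) after simplifying.
Factor: A=k + 2; B=k + 4; C=1.
Key eq: (k + 2)·f(k+1) = (k + 3)·f(k) + (1).
Degrees (1,1,0) ⇒ d ≤ 1.
Solve for f: f(k) = k/2 (degree 1 ≤ 1).
Then R = B(k−1)f/C = k*(k + 3)/2, so s_k = R(k)·t_k = 3*k/(2*(k + 2)).
Δs = 3/(k**2 + 5*k + 6), as required.
Sum = s_(9) − s_(3); s_(9) = 27/22, s_(3) = 9/10 ⇒ 18/55.

Σ = 18/55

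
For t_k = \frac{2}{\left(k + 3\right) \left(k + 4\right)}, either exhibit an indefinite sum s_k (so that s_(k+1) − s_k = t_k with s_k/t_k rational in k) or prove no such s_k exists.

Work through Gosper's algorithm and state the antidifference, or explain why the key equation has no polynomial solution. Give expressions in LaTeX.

Step 1: r(k) = (k + 3)/(k + 5).
Factor: A=k + 3; B=k + 5; C=1.
Need (k + 3)·f(k+1) − (k + 4)·f(k) = 1.
deg f ≤ 1 (via 1,1,0).
Coefficient equations give f(k) = k/3.
So s_k = (B(k−1)f/C)·t_k = (k*(k + 4)/3)·t_k = 2*k/(3*(k + 3)).
s_(k+1) − s_k = 2/(k**2 + 7*k + 12) = t_k.

s_k = \frac{2 k}{3 \left(k + 3\right)}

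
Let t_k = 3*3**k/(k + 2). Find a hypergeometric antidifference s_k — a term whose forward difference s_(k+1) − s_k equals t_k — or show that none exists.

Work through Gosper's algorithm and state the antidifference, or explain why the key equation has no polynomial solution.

none (Gosper's algorithm certifies no s_k)

The ratio is 3*(k + 2)/(k + 3).
Take A(k)=3*k + 6, B(k)=k + 3, C(k)=1.
f must satisfy (3*k + 6)·f(k+1) − (k + 2)·f(k) = 1.
Bound: deg f ≤ -1.
Negative degree bound (-1): no f exists, t_k not Gosper-summable.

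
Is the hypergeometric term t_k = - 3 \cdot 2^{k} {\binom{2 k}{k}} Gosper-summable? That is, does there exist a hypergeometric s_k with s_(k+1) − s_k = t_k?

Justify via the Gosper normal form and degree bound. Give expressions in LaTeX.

Step 1: r(k) = 4*(2*k + 1)/(k + 1).
Gosper form: A/B · C(k+1)/C(k) with A=8*k + 4, B=k + 1, C=1.
f must satisfy (8*k + 4)·f(k+1) − (k)·f(k) = 1.
Degrees (1,1,0) ⇒ d ≤ -1.
Bound -1 < 0, so the key equation has no polynomial solution.

No. Not Gosper-summable.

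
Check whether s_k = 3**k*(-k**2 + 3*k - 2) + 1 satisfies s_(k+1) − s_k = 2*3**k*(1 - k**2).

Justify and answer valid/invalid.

valid; difference matches t_k

s_(k+1) = 3**(k + 1)*(3*k - (k + 1)**2 + 1) + 1
s_(k+1) − s_k = 2*3**k*(1 - k**2)
(s_(k+1) − s_k) − t_k = 0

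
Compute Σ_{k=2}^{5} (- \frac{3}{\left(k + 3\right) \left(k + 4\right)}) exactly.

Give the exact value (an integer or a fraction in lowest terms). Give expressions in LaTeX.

The ratio is (k + 3)/(k + 5).
Normal form (A,B,C) = (k + 3, k + 5, 1).
Need (k + 3)·f(k+1) − (k + 4)·f(k) = 1.
deg f ≤ 1 (via 1,1,0).
A polynomial solution: f(k) = k/3.
Certificate R = B(k−1)f/C = k*(k + 4)/3 gives s_k = -k/(k + 3).
s_(k+1) − s_k = -3/(k**2 + 7*k + 12) = t_k.
Telescoping: Σ = s_(6) − s_(2) = -2/3 − (-2/5) = -4/15.

Σ = -4/15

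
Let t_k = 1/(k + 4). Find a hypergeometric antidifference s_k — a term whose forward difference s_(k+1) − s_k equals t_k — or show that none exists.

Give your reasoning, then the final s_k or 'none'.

no hypergeometric antidifference exists

The ratio is (k + 4)/(k + 5).
A = k + 4, B = k + 5, C = 1.
Solve (k + 4)·f(k+1) − (k + 4)·f(k) = 1.
d = 0 from the (1,1,0) case.
Put f(k) = c0: A·f(k+1) − B(k−1)·f(k) − C = -1; need -1 = 0 — inconsistent ⇒ no f, not summable.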